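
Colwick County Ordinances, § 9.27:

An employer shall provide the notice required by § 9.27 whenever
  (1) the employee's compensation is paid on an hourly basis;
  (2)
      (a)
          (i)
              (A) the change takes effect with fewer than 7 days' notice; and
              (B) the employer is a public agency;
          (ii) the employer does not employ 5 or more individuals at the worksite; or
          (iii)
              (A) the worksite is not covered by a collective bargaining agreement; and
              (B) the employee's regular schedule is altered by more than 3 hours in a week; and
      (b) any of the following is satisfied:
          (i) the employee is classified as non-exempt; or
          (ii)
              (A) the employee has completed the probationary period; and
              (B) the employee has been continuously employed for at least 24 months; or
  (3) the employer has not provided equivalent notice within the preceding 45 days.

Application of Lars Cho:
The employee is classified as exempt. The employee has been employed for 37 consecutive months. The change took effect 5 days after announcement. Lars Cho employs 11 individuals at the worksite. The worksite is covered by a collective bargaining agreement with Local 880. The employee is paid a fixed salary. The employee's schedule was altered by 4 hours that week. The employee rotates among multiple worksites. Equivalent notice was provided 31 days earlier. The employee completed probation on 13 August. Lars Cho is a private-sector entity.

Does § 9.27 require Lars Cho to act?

(1) hourly-paid — not satisfied.
(A) < 7 days' notice — satisfied.
(B) public agency — not satisfied.
(i): T AND F → false.
(ii) not (≥ 5 at site) — not met.
(A) no CBA — fails.
(B) schedule shift > 3h — satisfied.
(iii) = F AND T = false.
(a) = F OR F OR F = false.
(i) non-exempt — not met.
(A) past probation — satisfied.
(B) tenure ≥ 24 mo. — satisfied.
(ii): T AND T → true.
(b) = F OR T = true.
(2) = F AND T = false.
(3) no recent notice — fails.
Overall: F OR F OR F → false.

No — not required.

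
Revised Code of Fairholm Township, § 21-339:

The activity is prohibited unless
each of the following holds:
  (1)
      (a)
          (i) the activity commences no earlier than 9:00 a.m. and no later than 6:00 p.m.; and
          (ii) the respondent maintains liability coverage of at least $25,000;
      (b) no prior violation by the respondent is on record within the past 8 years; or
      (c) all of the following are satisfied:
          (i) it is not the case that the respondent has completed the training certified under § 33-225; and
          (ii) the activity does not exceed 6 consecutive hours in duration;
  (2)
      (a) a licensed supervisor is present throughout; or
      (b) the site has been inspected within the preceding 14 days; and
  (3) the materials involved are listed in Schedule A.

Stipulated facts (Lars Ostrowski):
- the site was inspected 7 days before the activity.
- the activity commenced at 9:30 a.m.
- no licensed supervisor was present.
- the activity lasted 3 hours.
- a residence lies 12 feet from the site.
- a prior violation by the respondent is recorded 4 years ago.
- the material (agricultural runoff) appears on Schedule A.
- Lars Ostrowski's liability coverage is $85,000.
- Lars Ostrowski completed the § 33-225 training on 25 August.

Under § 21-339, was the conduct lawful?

Yes — lawful.

(i) start within hours — satisfied.
(ii) coverage ≥ $25,000 — holds.
(a) = T AND T = true.
(b) no prior violation — not met.
(i) not (training certified) — not satisfied.
(ii) ≤ 6 hrs duration — holds.
So (c) is not satisfied (F AND T).
So (1) is satisfied (T OR F OR F).
(a) supervisor present — not met.
(b) site inspected — holds.
(2) = F OR T = true.
(3) Schedule A material — holds.
Overall = T AND T AND T = true.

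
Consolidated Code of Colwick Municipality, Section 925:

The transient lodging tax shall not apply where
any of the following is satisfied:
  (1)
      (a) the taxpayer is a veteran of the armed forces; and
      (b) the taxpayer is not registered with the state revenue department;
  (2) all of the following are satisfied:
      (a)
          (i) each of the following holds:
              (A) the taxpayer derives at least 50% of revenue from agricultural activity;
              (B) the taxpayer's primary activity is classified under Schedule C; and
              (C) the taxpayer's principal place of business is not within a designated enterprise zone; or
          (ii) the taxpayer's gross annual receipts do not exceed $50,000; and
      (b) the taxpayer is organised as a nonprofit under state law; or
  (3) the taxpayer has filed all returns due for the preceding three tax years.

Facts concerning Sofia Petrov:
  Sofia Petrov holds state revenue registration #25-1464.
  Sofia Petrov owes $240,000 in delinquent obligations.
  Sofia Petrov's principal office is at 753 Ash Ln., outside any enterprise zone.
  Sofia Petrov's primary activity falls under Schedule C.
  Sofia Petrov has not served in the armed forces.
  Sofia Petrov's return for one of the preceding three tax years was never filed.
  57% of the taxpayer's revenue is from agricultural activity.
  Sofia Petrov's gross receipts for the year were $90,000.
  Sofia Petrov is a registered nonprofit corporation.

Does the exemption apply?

Yes — exempt.

(a) veteran — fails.
(b) not (state-registered) — not satisfied.
So (1) is not satisfied (F AND F).
(A) ≥50% agricultural — satisfied.
(B) Schedule C activity — satisfied.
(C) not (in enterprise zone) — holds.
(i): T AND T AND T → true.
(ii) receipts ≤ $50,000 — not met.
(a): T OR F → true.
(b) nonprofit — satisfied.
(2) = T AND T = true.
(3) returns current — not satisfied.
Overall = F OR T OR F = true.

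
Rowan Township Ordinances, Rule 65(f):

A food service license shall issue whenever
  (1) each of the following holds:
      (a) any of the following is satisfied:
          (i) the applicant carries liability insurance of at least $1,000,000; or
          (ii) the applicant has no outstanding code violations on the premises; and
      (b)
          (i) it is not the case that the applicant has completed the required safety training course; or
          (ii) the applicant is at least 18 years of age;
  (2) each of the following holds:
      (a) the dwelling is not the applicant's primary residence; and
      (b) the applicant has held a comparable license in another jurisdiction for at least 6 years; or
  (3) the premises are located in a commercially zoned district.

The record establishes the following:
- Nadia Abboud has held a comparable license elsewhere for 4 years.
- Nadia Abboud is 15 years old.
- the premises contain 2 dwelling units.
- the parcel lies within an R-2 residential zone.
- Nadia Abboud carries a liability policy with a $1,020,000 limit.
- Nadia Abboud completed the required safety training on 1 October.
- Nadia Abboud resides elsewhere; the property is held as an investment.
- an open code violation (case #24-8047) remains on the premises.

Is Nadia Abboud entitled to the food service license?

(i) insurance ≥ $1,000,000 — holds.
(ii) no code violations — fails.
(a): T OR F → true.
(i) not (safety training) — fails.
(ii) age ≥ 18 — not met.
(b): F OR F → false.
(1): T AND F → false.
(a) not (primary residence) — met.
(b) prior license ≥ 6 yr — not met.
(2) = T AND F = false.
(3) commercially zoned — not satisfied.
Overall = F OR F OR F = false.

No — denied.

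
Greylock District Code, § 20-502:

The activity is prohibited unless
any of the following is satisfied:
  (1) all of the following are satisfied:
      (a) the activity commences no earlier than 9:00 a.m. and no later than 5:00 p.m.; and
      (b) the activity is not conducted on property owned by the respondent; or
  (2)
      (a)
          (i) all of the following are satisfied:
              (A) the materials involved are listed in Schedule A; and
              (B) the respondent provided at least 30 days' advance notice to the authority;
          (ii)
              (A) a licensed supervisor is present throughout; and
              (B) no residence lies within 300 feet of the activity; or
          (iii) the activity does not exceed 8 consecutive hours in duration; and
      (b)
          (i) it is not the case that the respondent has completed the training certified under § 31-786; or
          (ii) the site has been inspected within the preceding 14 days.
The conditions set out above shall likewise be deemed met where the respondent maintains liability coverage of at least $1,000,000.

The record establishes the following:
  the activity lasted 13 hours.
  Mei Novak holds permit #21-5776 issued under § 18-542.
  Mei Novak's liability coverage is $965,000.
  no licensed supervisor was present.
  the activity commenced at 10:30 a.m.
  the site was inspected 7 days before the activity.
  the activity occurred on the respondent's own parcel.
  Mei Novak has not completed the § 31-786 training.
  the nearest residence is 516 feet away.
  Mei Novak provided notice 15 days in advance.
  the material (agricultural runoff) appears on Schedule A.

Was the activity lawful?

No — unlawful.

(a) start within hours — satisfied.
(b) not (own property) — fails.
(1): T AND F → false.
(A) Schedule A material — met.
(B) ≥30 days' notice — not met.
(i): T AND F → false.
(A) supervisor present — not satisfied.
(B) no residence in 300 ft — holds.
So (ii) is not satisfied (F AND T).
(iii) ≤ 8 hrs duration — fails.
So (a) is not satisfied (F OR F OR F).
(i) not (training certified) — satisfied.
(ii) site inspected — holds.
(b): T OR T → true.
So (2) is not satisfied (F AND T).
Overall: F OR F → false.
Exception (coverage ≥ $1,000,000) — not satisfied.
Result: main false OR exception false → false.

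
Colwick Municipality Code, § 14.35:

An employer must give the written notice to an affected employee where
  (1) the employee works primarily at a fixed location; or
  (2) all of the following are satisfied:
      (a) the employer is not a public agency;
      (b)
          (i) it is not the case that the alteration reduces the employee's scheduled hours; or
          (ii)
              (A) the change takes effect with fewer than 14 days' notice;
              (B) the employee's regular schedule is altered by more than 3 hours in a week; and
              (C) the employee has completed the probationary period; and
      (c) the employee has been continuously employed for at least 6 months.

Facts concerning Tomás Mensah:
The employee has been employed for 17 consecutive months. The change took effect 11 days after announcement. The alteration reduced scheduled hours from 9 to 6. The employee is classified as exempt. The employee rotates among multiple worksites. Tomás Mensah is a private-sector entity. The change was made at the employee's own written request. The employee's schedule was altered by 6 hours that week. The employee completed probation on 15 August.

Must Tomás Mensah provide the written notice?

(1) fixed location — fails.
(a) not (public agency) — satisfied.
(i) not (hours reduced) — not satisfied.
(A) < 14 days' notice — met.
(B) schedule shift > 3h — holds.
(C) past probation — satisfied.
So (ii) is satisfied (T AND T AND T).
(b) = F OR T = true.
(c) tenure ≥ 6 mo. — holds.
(2): T AND T AND T → true.
So Overall is satisfied (F OR T).

Yes — required.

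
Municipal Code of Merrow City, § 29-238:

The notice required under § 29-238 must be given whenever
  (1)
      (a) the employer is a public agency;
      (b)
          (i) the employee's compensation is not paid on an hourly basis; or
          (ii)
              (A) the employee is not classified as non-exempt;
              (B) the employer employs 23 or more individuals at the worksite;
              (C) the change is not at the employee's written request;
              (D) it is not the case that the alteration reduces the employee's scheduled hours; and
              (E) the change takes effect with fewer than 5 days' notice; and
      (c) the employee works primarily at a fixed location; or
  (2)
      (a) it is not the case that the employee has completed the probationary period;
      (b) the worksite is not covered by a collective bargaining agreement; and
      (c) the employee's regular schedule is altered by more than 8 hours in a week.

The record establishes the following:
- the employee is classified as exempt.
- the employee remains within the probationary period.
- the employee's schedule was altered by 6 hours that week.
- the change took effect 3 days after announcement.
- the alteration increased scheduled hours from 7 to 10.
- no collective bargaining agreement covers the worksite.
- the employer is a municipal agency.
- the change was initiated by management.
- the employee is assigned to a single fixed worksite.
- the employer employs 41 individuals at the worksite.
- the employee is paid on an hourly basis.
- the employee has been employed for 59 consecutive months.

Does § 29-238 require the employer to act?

Yes — required.

(a) public agency — holds.
(i) not (hourly-paid) — not satisfied.
(A) not (non-exempt) — holds.
(B) ≥ 23 at site — satisfied.
(C) not employee-requested — satisfied.
(D) not (hours reduced) — satisfied.
(E) < 5 days' notice — satisfied.
So (ii) is satisfied (T AND T AND T AND T AND T).
So (b) is satisfied (F OR T).
(c) fixed location — holds.
(1): T AND T AND T → true.
(a) not (past probation) — met.
(b) no CBA — satisfied.
(c) schedule shift > 8h — fails.
So (2) is not satisfied (T AND T AND F).
Overall: T OR F → true.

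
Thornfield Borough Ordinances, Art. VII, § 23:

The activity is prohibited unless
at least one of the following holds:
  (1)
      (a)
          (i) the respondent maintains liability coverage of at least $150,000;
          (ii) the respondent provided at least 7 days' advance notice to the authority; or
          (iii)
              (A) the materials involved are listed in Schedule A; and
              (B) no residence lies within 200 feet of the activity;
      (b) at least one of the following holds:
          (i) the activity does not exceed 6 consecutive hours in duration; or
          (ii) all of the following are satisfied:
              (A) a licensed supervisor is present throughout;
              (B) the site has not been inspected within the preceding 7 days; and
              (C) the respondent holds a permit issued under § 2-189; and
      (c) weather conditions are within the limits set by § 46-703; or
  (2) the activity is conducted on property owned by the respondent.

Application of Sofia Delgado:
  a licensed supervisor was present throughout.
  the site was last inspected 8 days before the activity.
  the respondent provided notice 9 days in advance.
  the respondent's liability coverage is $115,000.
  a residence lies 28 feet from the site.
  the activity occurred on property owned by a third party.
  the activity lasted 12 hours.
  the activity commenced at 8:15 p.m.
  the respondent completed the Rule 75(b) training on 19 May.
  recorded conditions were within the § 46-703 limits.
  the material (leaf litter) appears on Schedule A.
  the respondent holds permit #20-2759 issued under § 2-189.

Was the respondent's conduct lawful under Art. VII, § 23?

(i) coverage ≥ $150,000 — fails.
(ii) ≥7 days' notice — satisfied.
(A) Schedule A material — holds.
(B) no residence in 200 ft — not satisfied.
(iii) = T AND F = false.
(a): F OR T OR F → true.
(i) ≤ 6 hrs duration — not satisfied.
(A) supervisor present — met.
(B) not (site inspected) — met.
(C) holds permit — met.
(ii): T AND T AND T → true.
(b) = F OR T = true.
(c) weather ok — satisfied.
(1) = T AND T AND T = true.
(2) own property — fails.
So Overall is satisfied (T OR F).

Yes — lawful.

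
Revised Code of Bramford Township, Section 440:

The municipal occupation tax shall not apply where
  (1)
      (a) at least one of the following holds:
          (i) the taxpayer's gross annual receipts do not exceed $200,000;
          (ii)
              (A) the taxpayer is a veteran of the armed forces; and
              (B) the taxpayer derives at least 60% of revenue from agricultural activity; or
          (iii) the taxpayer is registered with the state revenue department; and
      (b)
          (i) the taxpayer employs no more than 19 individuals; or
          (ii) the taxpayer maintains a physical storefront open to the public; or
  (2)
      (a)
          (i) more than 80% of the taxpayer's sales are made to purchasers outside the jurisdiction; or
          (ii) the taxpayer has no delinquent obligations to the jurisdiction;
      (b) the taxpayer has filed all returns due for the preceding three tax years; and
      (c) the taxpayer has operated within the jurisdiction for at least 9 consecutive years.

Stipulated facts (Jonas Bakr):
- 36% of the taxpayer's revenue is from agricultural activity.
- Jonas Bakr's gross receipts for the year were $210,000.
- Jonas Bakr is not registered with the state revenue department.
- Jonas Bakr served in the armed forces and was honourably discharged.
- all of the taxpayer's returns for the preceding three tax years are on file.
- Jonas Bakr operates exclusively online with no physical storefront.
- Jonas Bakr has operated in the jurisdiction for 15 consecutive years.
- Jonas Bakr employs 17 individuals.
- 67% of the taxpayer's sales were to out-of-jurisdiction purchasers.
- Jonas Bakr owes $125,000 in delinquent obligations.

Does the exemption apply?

(i) receipts ≤ $200,000 — not met.
(A) veteran — met.
(B) ≥60% agricultural — not satisfied.
So (ii) is not satisfied (T AND F).
(iii) state-registered — not met.
(a): F OR F OR F → false.
(i) ≤ 19 employees — satisfied.
(ii) has storefront — not met.
(b): T OR F → true.
So (1) is not satisfied (F AND T).
(i) >80% out-of-jur. sales — not met.
(ii) no delinquency — fails.
(a) = F OR F = false.
(b) returns current — satisfied.
(c) ≥ 9 yrs in jurisdiction — satisfied.
(2) = F AND T AND T = false.
Overall: F OR F → false.

No — not exempt.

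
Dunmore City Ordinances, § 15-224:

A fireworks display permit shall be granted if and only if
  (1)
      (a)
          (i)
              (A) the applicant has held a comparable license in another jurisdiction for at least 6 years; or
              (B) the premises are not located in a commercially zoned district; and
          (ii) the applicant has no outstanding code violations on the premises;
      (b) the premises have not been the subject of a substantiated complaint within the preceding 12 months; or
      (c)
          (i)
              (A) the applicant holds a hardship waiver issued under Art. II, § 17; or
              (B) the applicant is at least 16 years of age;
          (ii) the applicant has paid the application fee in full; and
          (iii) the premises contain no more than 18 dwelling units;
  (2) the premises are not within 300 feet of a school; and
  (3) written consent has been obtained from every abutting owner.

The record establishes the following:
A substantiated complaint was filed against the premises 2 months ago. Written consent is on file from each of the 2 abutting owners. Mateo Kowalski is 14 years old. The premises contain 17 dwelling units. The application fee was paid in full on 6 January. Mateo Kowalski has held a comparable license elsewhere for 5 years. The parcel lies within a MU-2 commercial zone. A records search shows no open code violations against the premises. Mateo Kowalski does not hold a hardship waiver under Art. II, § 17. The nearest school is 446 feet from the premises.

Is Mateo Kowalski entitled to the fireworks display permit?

(A) prior license ≥ 6 yr — not met.
(B) not (commercially zoned) — not met.
So (i) is not satisfied (F OR F).
(ii) no code violations — holds.
(a): F AND T → false.
(b) no complaint in 12 mo. — fails.
(A) hardship waiver — not met.
(B) age ≥ 16 — not satisfied.
(i) = F OR F = false.
(ii) fee paid — met.
(iii) ≤ 18 units — holds.
(c): F AND T AND T → false.
(1) = F OR F OR F = false.
(2) ≥300 ft from school — holds.
(3) all abutters consent — met.
Overall: F AND T AND T → false.

No — denied.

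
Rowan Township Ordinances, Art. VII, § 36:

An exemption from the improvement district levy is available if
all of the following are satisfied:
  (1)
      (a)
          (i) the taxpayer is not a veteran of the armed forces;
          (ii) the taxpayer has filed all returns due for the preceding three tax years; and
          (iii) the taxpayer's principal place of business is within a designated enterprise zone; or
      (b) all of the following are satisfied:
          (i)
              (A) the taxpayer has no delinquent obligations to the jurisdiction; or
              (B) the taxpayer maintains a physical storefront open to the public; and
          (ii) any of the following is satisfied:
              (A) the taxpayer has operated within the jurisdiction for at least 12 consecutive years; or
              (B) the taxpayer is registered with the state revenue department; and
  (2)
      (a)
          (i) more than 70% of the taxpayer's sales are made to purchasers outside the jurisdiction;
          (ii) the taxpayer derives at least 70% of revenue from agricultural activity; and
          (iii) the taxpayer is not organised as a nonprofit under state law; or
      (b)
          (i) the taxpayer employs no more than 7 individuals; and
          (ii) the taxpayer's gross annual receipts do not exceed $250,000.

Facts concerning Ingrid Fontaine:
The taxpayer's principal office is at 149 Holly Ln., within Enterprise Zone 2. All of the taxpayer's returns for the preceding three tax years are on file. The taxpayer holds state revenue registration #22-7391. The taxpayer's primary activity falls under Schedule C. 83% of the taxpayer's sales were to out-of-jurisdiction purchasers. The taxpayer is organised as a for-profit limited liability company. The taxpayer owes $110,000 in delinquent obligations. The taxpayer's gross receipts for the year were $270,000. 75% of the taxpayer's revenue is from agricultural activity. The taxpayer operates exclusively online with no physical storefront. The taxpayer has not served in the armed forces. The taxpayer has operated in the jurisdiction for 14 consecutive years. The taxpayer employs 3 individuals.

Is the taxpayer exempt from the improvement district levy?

Yes — exempt.

(i) not (veteran) — holds.
(ii) returns current — holds.
(iii) in enterprise zone — holds.
So (a) is satisfied (T AND T AND T).
(A) no delinquency — not met.
(B) has storefront — not met.
So (i) is not satisfied (F OR F).
(A) ≥ 12 yrs in jurisdiction — holds.
(B) state-registered — satisfied.
(ii): T OR T → true.
So (b) is not satisfied (F AND T).
So (1) is satisfied (T OR F).
(i) >70% out-of-jur. sales — holds.
(ii) ≥70% agricultural — met.
(iii) not (nonprofit) — met.
So (a) is satisfied (T AND T AND T).
(i) ≤ 7 employees — satisfied.
(ii) receipts ≤ $250,000 — not met.
(b) = T AND F = false.
(2) = T OR F = true.
Overall: T AND T → true.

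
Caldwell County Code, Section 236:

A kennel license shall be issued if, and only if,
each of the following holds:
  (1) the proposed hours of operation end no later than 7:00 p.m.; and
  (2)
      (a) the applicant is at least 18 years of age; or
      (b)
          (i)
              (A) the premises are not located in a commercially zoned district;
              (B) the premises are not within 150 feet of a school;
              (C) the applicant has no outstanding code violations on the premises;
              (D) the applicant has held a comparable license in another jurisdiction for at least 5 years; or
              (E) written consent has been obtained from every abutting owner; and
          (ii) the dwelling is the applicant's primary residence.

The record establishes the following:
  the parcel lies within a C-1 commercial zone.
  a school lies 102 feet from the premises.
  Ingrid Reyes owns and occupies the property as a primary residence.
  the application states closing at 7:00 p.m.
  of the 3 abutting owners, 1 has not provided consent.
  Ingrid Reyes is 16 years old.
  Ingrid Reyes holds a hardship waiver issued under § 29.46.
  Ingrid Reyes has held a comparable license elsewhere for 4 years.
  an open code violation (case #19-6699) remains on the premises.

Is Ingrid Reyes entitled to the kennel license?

(1) closes by 7 p.m. — holds.
(a) age ≥ 18 — not met.
(A) not (commercially zoned) — not satisfied.
(B) ≥150 ft from school — fails.
(C) no code violations — not satisfied.
(D) prior license ≥ 5 yr — not met.
(E) all abutters consent — fails.
So (i) is not satisfied (F OR F OR F OR F OR F).
(ii) primary residence — holds.
So (b) is not satisfied (F AND T).
So (2) is not satisfied (F OR F).
Overall: T AND F → false.

No — denied.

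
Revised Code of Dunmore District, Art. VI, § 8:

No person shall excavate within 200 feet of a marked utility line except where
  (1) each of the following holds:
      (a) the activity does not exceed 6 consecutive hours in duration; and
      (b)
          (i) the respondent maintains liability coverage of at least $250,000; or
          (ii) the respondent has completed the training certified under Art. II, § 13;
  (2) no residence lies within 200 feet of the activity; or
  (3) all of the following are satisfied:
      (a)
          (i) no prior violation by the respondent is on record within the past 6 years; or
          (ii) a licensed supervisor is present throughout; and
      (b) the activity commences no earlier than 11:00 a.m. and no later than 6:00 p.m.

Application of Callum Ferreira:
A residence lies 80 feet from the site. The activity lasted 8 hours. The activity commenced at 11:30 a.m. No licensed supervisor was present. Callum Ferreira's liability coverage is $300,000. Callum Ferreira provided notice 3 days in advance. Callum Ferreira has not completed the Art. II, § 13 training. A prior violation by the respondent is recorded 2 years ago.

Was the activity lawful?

(a) ≤ 6 hrs duration — not met.
(i) coverage ≥ $250,000 — met.
(ii) training certified — not satisfied.
So (b) is satisfied (T OR F).
(1): F AND T → false.
(2) no residence in 200 ft — fails.
(i) no prior violation — not met.
(ii) supervisor present — not met.
(a) = F OR F = false.
(b) start within hours — holds.
So (3) is not satisfied (F AND T).
Overall: F OR F OR F → false.

No — unlawful.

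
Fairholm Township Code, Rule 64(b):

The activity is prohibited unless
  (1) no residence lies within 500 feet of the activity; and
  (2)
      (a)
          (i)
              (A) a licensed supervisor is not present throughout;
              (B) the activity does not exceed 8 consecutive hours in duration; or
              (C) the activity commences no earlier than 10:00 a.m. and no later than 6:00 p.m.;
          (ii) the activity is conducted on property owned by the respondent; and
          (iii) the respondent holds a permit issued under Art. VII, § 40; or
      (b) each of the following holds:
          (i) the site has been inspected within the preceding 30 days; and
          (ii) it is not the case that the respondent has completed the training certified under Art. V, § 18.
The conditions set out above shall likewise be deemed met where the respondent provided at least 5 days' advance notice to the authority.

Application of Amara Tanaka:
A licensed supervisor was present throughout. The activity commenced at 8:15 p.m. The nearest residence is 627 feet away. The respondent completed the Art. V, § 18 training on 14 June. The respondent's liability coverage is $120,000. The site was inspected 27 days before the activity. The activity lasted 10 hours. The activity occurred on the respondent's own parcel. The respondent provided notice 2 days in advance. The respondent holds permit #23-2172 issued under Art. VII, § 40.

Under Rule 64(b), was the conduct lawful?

No — unlawful.

(1) no residence in 500 ft — met.
(A) not (supervisor present) — not met.
(B) ≤ 8 hrs duration — not satisfied.
(C) start within hours — not met.
So (i) is not satisfied (F OR F OR F).
(ii) own property — holds.
(iii) holds permit — met.
So (a) is not satisfied (F AND T AND T).
(i) site inspected — holds.
(ii) not (training certified) — not met.
So (b) is not satisfied (T AND F).
So (2) is not satisfied (F OR F).
Overall: T AND F → false.
Exception (≥5 days' notice) — not satisfied.
Result: main false OR exception false → false.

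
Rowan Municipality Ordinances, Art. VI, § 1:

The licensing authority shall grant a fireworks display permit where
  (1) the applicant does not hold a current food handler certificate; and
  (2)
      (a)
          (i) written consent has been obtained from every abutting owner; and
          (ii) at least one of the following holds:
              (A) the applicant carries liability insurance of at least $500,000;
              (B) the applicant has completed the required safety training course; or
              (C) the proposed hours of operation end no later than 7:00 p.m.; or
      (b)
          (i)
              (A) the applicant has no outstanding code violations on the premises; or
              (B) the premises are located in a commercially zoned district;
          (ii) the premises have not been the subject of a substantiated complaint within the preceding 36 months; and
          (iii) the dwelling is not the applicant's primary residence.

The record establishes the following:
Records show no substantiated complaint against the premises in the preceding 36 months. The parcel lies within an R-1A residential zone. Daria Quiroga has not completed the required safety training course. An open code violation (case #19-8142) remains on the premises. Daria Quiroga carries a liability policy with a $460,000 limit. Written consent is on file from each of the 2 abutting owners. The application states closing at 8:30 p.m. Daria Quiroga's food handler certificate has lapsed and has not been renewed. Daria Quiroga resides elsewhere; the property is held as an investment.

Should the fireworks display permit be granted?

(1) not (food handler cert.) — met.
(i) all abutters consent — satisfied.
(A) insurance ≥ $500,000 — not satisfied.
(B) safety training — not satisfied.
(C) closes by 7 p.m. — not satisfied.
So (ii) is not satisfied (F OR F OR F).
(a) = T AND F = false.
(A) no code violations — not satisfied.
(B) commercially zoned — fails.
So (i) is not satisfied (F OR F).
(ii) no complaint in 36 mo. — met.
(iii) not (primary residence) — met.
(b) = F AND T AND T = false.
(2) = F OR F = false.
Overall = T AND F = false.

No — denied.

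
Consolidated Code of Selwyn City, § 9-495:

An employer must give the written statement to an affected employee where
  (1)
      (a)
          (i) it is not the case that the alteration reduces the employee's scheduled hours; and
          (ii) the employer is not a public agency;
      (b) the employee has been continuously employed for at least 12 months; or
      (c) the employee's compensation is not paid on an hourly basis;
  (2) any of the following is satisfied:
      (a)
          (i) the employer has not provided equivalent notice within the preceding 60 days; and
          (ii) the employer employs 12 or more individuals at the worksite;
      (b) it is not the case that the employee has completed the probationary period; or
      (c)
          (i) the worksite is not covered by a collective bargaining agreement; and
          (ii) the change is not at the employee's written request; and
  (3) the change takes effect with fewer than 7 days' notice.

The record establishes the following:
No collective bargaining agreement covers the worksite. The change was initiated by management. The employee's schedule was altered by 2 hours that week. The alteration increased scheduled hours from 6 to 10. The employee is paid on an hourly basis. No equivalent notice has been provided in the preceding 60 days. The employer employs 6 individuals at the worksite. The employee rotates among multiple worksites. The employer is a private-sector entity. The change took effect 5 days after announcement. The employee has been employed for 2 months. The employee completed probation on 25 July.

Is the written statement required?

(i) not (hours reduced) — met.
(ii) not (public agency) — met.
(a) = T AND T = true.
(b) tenure ≥ 12 mo. — not satisfied.
(c) not (hourly-paid) — not met.
(1): T OR F OR F → true.
(i) no recent notice — satisfied.
(ii) ≥ 12 at site — not met.
(a) = T AND F = false.
(b) not (past probation) — not met.
(i) no CBA — satisfied.
(ii) not employee-requested — satisfied.
So (c) is satisfied (T AND T).
So (2) is satisfied (F OR F OR T).
(3) < 7 days' notice — met.
Overall = T AND T AND T = true.

Yes — required.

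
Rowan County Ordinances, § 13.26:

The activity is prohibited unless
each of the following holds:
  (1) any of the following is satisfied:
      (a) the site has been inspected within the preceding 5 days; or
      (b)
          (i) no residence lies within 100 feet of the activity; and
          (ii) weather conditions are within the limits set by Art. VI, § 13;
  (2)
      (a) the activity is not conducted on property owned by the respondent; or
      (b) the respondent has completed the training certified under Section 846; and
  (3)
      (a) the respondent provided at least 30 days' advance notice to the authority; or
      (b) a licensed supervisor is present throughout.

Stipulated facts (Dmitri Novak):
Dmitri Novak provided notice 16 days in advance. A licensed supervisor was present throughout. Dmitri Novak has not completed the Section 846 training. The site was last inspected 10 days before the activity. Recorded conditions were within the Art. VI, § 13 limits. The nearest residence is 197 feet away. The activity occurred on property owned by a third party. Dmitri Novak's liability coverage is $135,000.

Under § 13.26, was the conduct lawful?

Yes — lawful.

(a) site inspected — fails.
(i) no residence in 100 ft — holds.
(ii) weather ok — satisfied.
So (b) is satisfied (T AND T).
(1) = F OR T = true.
(a) not (own property) — met.
(b) training certified — not satisfied.
(2) = T OR F = true.
(a) ≥30 days' notice — not met.
(b) supervisor present — met.
So (3) is satisfied (F OR T).
Overall = T AND T AND T = true.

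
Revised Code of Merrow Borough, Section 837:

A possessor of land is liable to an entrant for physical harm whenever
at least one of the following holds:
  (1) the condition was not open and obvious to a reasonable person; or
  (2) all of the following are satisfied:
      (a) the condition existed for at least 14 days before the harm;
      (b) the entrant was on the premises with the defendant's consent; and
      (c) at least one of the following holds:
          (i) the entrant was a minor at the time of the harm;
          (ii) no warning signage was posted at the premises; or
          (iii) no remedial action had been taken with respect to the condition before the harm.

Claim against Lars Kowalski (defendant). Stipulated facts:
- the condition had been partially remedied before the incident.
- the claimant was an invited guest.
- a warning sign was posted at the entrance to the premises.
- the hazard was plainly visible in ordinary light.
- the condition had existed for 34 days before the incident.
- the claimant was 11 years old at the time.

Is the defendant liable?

Yes — liable.

(1) not open/obvious — fails.
(a) condition ≥14 days old — met.
(b) consent to enter — holds.
(i) entrant a minor — satisfied.
(ii) no signage posted — fails.
(iii) no remedial action — fails.
So (c) is satisfied (T OR F OR F).
So (2) is satisfied (T AND T AND T).
Overall = F OR T = true.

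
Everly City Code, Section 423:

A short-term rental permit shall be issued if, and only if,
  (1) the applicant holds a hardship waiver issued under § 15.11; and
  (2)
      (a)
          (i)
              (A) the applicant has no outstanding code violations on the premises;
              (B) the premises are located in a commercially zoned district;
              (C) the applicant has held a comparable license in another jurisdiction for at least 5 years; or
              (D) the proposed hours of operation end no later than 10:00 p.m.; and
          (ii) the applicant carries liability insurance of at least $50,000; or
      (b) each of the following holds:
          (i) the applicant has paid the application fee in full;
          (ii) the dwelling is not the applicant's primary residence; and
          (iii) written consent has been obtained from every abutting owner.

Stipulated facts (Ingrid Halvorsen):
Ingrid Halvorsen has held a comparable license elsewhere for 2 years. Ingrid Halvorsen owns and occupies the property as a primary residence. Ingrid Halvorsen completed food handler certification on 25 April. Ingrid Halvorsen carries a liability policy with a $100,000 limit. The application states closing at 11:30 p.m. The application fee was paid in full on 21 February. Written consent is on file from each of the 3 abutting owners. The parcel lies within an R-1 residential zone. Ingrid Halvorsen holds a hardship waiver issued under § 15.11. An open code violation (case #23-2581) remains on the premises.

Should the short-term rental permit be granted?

(1) hardship waiver — met.
(A) no code violations — fails.
(B) commercially zoned — not satisfied.
(C) prior license ≥ 5 yr — not met.
(D) closes by 10 p.m. — fails.
(i) = F OR F OR F OR F = false.
(ii) insurance ≥ $50,000 — holds.
So (a) is not satisfied (F AND T).
(i) fee paid — satisfied.
(ii) not (primary residence) — not satisfied.
(iii) all abutters consent — satisfied.
(b): T AND F AND T → false.
(2) = F OR F = false.
Overall: T AND F → false.

No — denied.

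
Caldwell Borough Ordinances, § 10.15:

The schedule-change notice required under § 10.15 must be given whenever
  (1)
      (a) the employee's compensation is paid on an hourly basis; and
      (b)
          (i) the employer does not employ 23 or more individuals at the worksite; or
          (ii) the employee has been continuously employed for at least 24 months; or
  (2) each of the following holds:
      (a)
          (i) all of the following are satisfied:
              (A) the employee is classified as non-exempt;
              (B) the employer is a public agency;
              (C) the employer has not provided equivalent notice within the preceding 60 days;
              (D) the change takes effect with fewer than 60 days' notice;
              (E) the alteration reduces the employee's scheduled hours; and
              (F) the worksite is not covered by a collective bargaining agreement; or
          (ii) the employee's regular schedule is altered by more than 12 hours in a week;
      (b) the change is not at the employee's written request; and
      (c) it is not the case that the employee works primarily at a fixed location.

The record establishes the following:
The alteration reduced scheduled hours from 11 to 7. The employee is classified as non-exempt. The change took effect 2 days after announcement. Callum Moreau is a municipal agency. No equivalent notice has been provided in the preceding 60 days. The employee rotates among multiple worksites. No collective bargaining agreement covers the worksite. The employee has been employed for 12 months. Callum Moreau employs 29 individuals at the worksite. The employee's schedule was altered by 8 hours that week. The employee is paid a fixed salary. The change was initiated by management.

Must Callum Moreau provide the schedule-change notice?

Yes — required.

(a) hourly-paid — fails.
(i) not (≥ 23 at site) — fails.
(ii) tenure ≥ 24 mo. — not satisfied.
(b) = F OR F = false.
(1) = F AND F = false.
(A) non-exempt — met.
(B) public agency — met.
(C) no recent notice — satisfied.
(D) < 60 days' notice — met.
(E) hours reduced — satisfied.
(F) no CBA — holds.
So (i) is satisfied (T AND T AND T AND T AND T AND T).
(ii) schedule shift > 12h — fails.
So (a) is satisfied (T OR F).
(b) not employee-requested — satisfied.
(c) not (fixed location) — satisfied.
(2): T AND T AND T → true.
So Overall is satisfied (F OR T).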